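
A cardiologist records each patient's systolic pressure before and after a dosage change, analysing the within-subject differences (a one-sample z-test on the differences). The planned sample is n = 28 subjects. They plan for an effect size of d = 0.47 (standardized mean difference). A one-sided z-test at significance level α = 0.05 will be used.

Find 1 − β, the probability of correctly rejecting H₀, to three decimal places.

Noncentrality parameter: λ = d·√n = 0.47 × √28 = 2.4870
One-sided α = 0.05 → critical value z_{0.05} = 1.645.
Power = Φ(λ − 1.645) = Φ(0.842) = 0.8001.

Power ≈ 0.800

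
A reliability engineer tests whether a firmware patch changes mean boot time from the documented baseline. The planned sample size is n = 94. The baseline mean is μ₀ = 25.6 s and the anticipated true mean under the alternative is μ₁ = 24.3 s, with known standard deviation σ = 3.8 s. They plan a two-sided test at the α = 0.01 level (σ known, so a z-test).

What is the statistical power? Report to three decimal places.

Standardized effect: d = |μ₁ − μ₀| / σ = |24.3 − 25.6| / 3.8 = 0.3421
Noncentrality parameter: δ = d·√n = 0.3421 × √94 = 3.3168
Critical value for a two-sided test at α = 0.01: z_{α/2} = 2.576.
Power = Φ(δ − 2.576) + Φ(−δ − 2.576) = Φ(0.741) + Φ(-5.893) = 0.7707 + 0.0000 = 0.7707.

Power ≈ 0.771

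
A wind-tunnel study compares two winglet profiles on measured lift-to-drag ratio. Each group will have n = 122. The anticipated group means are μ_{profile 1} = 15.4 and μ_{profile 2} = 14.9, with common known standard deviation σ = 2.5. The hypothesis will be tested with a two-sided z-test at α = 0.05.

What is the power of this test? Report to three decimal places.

Standardized effect: d = |μ_{profile 1} − μ_{profile 2}| / σ = |15.4 − 14.9| / 2.5 = 0.2000
Noncentrality parameter: δ = d·√(n/2) = 0.2000 × √(122/2) = 1.5620
Two-sided α = 0.05 → critical value z_{0.025} = 1.960.
Power = Φ(δ − 1.960) + Φ(−δ − 1.960) = Φ(-0.398) + Φ(-3.522) = 0.3453 + 0.0002 = 0.3456.

Power ≈ 0.346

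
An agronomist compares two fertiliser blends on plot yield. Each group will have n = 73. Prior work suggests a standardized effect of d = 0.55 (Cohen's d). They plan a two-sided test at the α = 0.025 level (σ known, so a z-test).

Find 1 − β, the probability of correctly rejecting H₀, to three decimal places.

Power ≈ 0.860

Noncentrality parameter: δ = d·√(n/2) = 0.55 × √(73/2) = 3.3228
Critical value for a two-sided test at α = 0.025: z_{α/2} = 2.241.
Power = Φ(δ − 2.241) + Φ(−δ − 2.241) = Φ(1.081) + Φ(-5.564) = 0.8602 + 0.0000 = 0.8602.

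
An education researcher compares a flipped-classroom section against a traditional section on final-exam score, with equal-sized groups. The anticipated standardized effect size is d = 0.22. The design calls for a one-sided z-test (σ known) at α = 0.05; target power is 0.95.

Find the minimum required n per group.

Set Φ(δ − 1.645) = 0.95; then δ − 1.645 = Φ⁻¹(0.95) = 1.645, giving δ = 3.290.
δ = d·√(n/2) ⇒ n = 2(δ/d)² = 2 × (3.290 / 0.22)² = 447.20.
Round up to the next whole unit.

n = 448 per group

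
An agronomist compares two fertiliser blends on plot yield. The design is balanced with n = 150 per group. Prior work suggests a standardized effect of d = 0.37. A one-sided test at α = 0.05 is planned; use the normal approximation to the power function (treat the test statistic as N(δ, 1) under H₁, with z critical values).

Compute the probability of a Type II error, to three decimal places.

Noncentrality parameter: δ = d·√(n/2) = 0.37 × √(150/2) = 3.2043
One-sided α = 0.05 → critical value z_{0.05} = 1.645.
Power = Φ(δ − 1.645) = Φ(1.559) = 0.9406.
Type II error: β = 1 − power = 1 − 0.9406 = 0.0594.

β ≈ 0.059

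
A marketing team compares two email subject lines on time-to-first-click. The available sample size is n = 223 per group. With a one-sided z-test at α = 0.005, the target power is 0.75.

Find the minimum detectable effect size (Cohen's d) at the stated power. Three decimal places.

d ≈ 0.308

Required noncentrality: δ = z_{0.005} + z_{0.25} = 2.576 + 0.674 = 3.250.
δ = d·√(n/2) ⇒ d = δ/√(n/2) = 3.250/√(223/2) = 0.3078.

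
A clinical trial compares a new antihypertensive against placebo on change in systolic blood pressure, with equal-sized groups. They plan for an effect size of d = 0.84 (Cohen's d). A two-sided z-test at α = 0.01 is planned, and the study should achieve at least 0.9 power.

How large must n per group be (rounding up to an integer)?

n = 43 per group

For power 0.9 need Φ(δ − z_{0.005}) = 0.9, so δ = z_{0.005} + z_{0.10} = 2.576 + 1.282 = 3.857.
(For δ > 0 the lower-tail rejection region contributes negligibly to power, so the one-term inversion is standard.)
δ = d·√(n/2) ⇒ n = 2(δ/d)² = 2 × (3.857 / 0.84)² = 42.18.
Rounding up, n = 43 per group.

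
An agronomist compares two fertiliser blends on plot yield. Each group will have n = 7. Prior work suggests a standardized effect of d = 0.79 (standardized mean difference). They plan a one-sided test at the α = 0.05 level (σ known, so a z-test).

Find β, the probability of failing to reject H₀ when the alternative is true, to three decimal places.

β ≈ 0.566

Noncentrality parameter: δ = d·√(n/2) = 0.79 × √(7/2) = 1.4780
Critical value for a one-sided test at α = 0.05: z_α = 1.645.
Power = Φ(δ − 1.645) = Φ(-0.167) = 0.4337.
Type II error: β = 1 − power = 1 − 0.4337 = 0.5663.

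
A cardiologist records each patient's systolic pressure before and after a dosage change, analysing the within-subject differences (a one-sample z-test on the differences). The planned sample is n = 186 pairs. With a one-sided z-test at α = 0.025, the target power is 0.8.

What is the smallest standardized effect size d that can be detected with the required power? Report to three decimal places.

Required noncentrality: δ = z_{0.025} + z_{0.20} = 1.960 + 0.842 = 2.802.
δ = d·√n ⇒ d = δ/√n = 2.802/√186 = 0.2054.

d ≈ 0.205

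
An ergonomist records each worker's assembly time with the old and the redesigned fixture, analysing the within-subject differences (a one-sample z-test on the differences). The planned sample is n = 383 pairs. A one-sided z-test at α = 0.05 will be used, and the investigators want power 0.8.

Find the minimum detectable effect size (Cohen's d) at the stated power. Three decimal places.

Need Φ(δ − 1.645) = 0.8, so δ = 1.645 + 0.842 = 2.486.
δ = d·√n ⇒ d = δ/√n = 2.486/√383 = 0.1271.

d ≈ 0.127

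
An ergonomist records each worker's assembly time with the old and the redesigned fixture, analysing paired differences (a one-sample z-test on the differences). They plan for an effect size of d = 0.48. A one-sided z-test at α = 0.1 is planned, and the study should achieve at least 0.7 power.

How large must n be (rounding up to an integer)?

For power 0.7 need Φ(δ − z_{0.1}) = 0.7, so δ = z_{0.1} + z_{0.30} = 1.282 + 0.524 = 1.806.
δ = d·√n ⇒ n = (δ/d)² = (1.806 / 0.48)² = 14.16.
Rounding up, n = 15.

n = 15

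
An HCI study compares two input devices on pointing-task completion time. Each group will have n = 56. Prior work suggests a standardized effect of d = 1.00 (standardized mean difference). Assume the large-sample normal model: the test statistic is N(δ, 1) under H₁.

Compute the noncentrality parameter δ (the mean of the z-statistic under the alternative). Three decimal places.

δ ≈ 5.292

The noncentrality parameter scales effect size by the design's sample-size factor: δ = d·√(n/2) = 1.00 × √(56/2) = 5.2915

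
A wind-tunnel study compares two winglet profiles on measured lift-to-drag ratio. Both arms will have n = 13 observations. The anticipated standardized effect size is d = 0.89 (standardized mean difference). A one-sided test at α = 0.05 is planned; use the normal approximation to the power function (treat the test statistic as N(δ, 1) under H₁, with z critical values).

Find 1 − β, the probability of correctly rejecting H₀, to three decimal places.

Power ≈ 0.734

Noncentrality parameter: δ = d·√(n/2) = 0.89 × √(13/2) = 2.2691
Critical value for a one-sided test at α = 0.05: z_α = 1.645.
Power = P(Z > 1.645 − δ) = Φ(0.624) = 0.7338.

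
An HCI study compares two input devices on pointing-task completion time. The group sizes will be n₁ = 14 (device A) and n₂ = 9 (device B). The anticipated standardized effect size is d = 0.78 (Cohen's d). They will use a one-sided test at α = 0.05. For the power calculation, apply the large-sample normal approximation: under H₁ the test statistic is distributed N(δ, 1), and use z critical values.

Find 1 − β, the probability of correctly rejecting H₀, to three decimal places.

Power ≈ 0.572

Noncentrality parameter: δ = d / √(1/n₁ + 1/n₂) = 0.78 / √(1/14 + 1/9) = 1.8256
One-sided α = 0.05 → critical value z_{0.05} = 1.645.
Power = P(Z > 1.645 − δ) = Φ(0.181) = 0.5717.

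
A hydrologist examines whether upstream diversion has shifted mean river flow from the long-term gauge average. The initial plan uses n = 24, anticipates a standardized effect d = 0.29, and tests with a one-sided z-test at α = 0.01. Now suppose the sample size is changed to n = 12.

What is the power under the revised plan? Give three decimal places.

Power ≈ 0.093

With n = 12: δ = d·√n = 0.29 × √12 = 1.0046. Critical value z_{0.01} = 2.326.
Revised power = Φ(δ − 2.326) = Φ(-1.322) = 0.0931.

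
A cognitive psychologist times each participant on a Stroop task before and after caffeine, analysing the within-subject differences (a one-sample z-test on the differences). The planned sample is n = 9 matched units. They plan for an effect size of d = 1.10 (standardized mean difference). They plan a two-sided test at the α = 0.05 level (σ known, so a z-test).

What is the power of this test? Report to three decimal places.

Power ≈ 0.910

Noncentrality parameter: δ = d·√n = 1.10 × √9 = 3.3000
Critical value for a two-sided test at α = 0.05: z_{α/2} = 1.960.
Power = Φ(δ − 1.960) + Φ(−δ − 1.960) = Φ(1.340) + Φ(-5.260) = 0.9099 + 0.0000 = 0.9099.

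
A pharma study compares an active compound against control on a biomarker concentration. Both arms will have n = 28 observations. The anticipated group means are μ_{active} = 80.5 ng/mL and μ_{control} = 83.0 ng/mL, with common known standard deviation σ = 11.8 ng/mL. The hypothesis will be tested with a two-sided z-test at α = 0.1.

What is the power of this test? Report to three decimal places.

Power ≈ 0.204

Standardized effect: d = |μ_{active} − μ_{control}| / σ = |80.5 − 83.0| / 11.8 = 0.2119
Noncentrality parameter: δ = d·√(n/2) = 0.2119 × √(28/2) = 0.7927
Critical value for a two-sided test at α = 0.1: z_{α/2} = 1.645.
Power = Φ(δ − 1.645) + Φ(−δ − 1.645) = Φ(-0.852) + Φ(-2.438) = 0.1971 + 0.0074 = 0.2045.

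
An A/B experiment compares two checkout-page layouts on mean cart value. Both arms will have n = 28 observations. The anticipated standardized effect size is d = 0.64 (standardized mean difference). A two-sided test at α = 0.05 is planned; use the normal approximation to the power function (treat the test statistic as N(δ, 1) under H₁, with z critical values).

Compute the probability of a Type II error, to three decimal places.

Noncentrality parameter: δ = d·√(n/2) = 0.64 × √(28/2) = 2.3947
Critical value for a two-sided test at α = 0.05: z_{α/2} = 1.960.
Power = Φ(δ − 1.960) + Φ(−δ − 1.960) = Φ(0.435) + Φ(-4.355) = 0.6681 + 0.0000 = 0.6681.
Type II error: β = 1 − power = 1 − 0.6681 = 0.3319.

β ≈ 0.332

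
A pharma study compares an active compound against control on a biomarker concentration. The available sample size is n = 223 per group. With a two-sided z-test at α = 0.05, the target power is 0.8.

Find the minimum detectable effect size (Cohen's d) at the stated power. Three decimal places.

d ≈ 0.265

Required noncentrality: δ = z_{0.025} + z_{0.20} = 1.960 + 0.842 = 2.802.
(Lower-tail contribution to power is negligible for δ > 0.)
δ = d·√(n/2) ⇒ d = δ/√(n/2) = 2.802/√(223/2) = 0.2653.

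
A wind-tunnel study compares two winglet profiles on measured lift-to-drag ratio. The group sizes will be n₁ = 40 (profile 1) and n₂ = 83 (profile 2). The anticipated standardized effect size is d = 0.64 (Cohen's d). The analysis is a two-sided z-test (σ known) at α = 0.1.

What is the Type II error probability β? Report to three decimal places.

Noncentrality parameter: δ = d / √(1/n₁ + 1/n₂) = 0.64 / √(1/40 + 1/83) = 3.3250
Critical value for a two-sided test at α = 0.1: z_{α/2} = 1.645.
Power = Φ(δ − 1.645) + Φ(−δ − 1.645) = Φ(1.680) + Φ(-4.970) = 0.9535 + 0.0000 = 0.9535.
Type II error: β = 1 − power = 1 − 0.9535 = 0.0465.

β ≈ 0.046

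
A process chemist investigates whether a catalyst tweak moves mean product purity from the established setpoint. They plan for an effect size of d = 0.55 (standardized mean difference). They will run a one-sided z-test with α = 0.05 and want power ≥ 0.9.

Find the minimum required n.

For power 0.9 need Φ(δ − z_{0.05}) = 0.9, so δ = z_{0.05} + z_{0.10} = 1.645 + 1.282 = 2.926.
δ = d·√n ⇒ n = (δ/d)² = (2.926 / 0.55)² = 28.31.
Round up to the next whole unit.

n = 29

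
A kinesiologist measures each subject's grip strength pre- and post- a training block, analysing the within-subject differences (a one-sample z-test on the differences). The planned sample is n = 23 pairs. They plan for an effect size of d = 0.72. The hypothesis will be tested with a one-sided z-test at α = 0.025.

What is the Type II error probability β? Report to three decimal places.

Noncentrality parameter: δ = d·√n = 0.72 × √23 = 3.4530
One-sided α = 0.025 → critical value z_{0.025} = 1.960.
Power = Φ(δ − 1.960) = Φ(1.493) = 0.9323.
Type II error: β = 1 − power = 1 − 0.9323 = 0.0677.

β ≈ 0.068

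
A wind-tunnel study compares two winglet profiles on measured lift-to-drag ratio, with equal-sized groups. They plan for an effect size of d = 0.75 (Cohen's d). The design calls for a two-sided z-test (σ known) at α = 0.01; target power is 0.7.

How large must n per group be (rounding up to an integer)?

n = 35 per group

For power 0.7 need Φ(δ − z_{0.005}) = 0.7, so δ = z_{0.005} + z_{0.30} = 2.576 + 0.524 = 3.100.
(For δ > 0 the lower-tail rejection region contributes negligibly to power, so the one-term inversion is standard.)
δ = d·√(n/2) ⇒ n = 2(δ/d)² = 2 × (3.100 / 0.75)² = 34.17.
Round up to the next whole unit.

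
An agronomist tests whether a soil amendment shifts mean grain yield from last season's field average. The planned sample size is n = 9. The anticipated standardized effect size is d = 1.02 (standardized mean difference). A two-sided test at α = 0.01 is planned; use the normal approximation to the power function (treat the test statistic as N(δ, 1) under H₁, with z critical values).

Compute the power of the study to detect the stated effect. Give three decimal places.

Noncentrality parameter: δ = d·√n = 1.02 × √9 = 3.0600
Critical value for a two-sided test at α = 0.01: z_{α/2} = 2.576.
Power = Φ(δ − 2.576) + Φ(−δ − 2.576) = Φ(0.484) + Φ(-5.636) = 0.6859 + 0.0000 = 0.6859.

Power ≈ 0.686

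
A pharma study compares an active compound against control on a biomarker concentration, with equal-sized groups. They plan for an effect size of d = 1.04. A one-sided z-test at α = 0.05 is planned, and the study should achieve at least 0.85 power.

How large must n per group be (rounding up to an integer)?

For power 0.85 need Φ(δ − z_{0.05}) = 0.85, so δ = z_{0.05} + z_{0.15} = 1.645 + 1.036 = 2.681.
δ = d·√(n/2) ⇒ n = 2(δ/d)² = 2 × (2.681 / 1.04)² = 13.29.
Round up to the next whole unit.

n = 14 per group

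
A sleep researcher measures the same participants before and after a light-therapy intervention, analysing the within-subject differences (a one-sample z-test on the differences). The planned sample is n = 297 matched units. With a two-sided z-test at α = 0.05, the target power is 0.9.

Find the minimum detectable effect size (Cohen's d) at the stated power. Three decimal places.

Required noncentrality: δ = z_{0.025} + z_{0.10} = 1.960 + 1.282 = 3.242.
(The second rejection-region term Φ(−δ − z_{α/2}) is negligible and dropped.)
δ = d·√n ⇒ d = δ/√n = 3.242/√297 = 0.1881.

d ≈ 0.188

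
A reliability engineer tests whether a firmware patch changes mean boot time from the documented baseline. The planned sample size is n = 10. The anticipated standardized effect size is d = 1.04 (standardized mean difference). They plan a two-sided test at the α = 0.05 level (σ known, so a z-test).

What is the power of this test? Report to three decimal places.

Power ≈ 0.908

Noncentrality parameter: δ = d·√n = 1.04 × √10 = 3.2888
Two-sided α = 0.05 → critical value z_{0.025} = 1.960.
Power = Φ(δ − 1.960) + Φ(−δ − 1.960) = Φ(1.329) + Φ(-5.249) = 0.9080 + 0.0000 = 0.9080.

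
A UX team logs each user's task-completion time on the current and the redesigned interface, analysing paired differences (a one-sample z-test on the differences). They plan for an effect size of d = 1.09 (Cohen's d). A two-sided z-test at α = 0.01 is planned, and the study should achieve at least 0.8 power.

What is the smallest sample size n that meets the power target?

n = 10

For power 0.8 need Φ(δ − z_{0.005}) = 0.8, so δ = z_{0.005} + z_{0.20} = 2.576 + 0.842 = 3.417.
(For δ > 0 the lower-tail rejection region contributes negligibly to power, so the one-term inversion is standard.)
δ = d·√n ⇒ n = (δ/d)² = (3.417 / 1.09)² = 9.83.
Rounding up, n = 10.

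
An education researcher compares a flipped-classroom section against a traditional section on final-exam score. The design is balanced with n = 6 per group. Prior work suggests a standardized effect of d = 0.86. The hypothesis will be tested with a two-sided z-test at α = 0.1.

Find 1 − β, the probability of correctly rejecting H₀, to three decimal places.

Power ≈ 0.439

Noncentrality parameter: δ = d·√(n/2) = 0.86 × √(6/2) = 1.4896
Critical value for a two-sided test at α = 0.1: z_{α/2} = 1.645.
Power = Φ(δ − 1.645) + Φ(−δ − 1.645) = Φ(-0.155) + Φ(-3.134) = 0.4383 + 0.0009 = 0.4392.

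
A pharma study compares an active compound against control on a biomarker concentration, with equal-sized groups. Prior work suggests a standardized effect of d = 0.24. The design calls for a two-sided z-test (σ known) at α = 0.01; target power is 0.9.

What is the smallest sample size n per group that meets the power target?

For power 0.9 need Φ(δ − z_{0.005}) = 0.9, so δ = z_{0.005} + z_{0.10} = 2.576 + 1.282 = 3.857.
(Ignoring the negligible lower-tail rejection probability gives the usual closed-form inversion.)
δ = d·√(n/2) ⇒ n = 2(δ/d)² = 2 × (3.857 / 0.24)² = 516.65.
Rounding up, n = 517 per group.

n = 517 per group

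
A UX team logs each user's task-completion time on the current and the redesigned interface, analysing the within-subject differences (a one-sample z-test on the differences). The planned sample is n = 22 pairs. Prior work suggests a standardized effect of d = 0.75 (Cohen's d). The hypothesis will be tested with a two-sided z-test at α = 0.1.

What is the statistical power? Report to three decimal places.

Power ≈ 0.969

Noncentrality parameter: δ = d·√n = 0.75 × √22 = 3.5178
Two-sided α = 0.1 → critical value z_{0.05} = 1.645.
Power = Φ(δ − 1.645) + Φ(−δ − 1.645) = Φ(1.873) + Φ(-5.163) = 0.9695 + 0.0000 = 0.9695.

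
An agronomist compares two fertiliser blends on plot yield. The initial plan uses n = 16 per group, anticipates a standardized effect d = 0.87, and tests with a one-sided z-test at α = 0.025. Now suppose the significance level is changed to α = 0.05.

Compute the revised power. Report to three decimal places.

Power ≈ 0.793

δ = d·√(n/2) = 0.87 × √(16/2) = 2.4607 (unchanged). New critical value: z_{0.05} = 1.645.
Revised power = Φ(δ − 1.645) = Φ(0.816) = 0.7927.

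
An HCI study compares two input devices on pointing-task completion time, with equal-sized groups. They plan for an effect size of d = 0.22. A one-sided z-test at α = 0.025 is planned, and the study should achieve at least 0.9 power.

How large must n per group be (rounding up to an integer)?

For power 0.9 need Φ(δ − z_{0.025}) = 0.9, so δ = z_{0.025} + z_{0.10} = 1.960 + 1.282 = 3.242.
δ = d·√(n/2) ⇒ n = 2(δ/d)² = 2 × (3.242 / 0.22)² = 434.19.
Round up to the next whole unit.

n = 435 per group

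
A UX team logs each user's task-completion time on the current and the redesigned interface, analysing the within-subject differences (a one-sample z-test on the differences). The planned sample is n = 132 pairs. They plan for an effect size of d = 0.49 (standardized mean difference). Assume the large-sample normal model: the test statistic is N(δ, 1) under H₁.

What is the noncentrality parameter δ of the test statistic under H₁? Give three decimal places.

The noncentrality parameter scales effect size by the design's sample-size factor: δ = d·√n = 0.49 × √132 = 5.6297

δ ≈ 5.630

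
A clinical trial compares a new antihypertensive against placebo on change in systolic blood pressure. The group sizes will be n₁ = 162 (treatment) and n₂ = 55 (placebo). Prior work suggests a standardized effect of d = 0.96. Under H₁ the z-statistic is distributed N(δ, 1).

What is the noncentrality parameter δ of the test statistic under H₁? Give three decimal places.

δ ≈ 6.151

δ = d / √(1/n₁ + 1/n₂) = 0.96 / √(1/162 + 1/55) = 6.1515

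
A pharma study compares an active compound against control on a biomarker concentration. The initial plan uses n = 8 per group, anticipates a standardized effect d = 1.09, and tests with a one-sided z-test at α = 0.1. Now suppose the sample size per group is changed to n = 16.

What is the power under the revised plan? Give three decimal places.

Power ≈ 0.964

With n = 16 per group: δ = d·√(n/2) = 1.09 × √(16/2) = 3.0830. Critical value z_{0.1} = 1.282.
Revised power = P(Z > 1.282 − δ) = Φ(1.801) = 0.9642.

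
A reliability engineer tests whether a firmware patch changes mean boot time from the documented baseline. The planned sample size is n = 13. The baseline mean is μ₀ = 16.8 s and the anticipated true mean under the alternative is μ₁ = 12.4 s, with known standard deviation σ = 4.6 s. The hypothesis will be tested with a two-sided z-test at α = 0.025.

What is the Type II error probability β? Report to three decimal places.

Standardized effect: d = |μ₁ − μ₀| / σ = |12.4 − 16.8| / 4.6 = 0.9565
Noncentrality parameter: δ = d·√n = 0.9565 × √13 = 3.4488
Two-sided α = 0.025 → critical value z_{0.0125} = 2.241.
Power = Φ(δ − 2.241) + Φ(−δ − 2.241) = Φ(1.207) + Φ(-5.690) = 0.8864 + 0.0000 = 0.8864.
Type II error: β = 1 − power = 1 − 0.8864 = 0.1136.

β ≈ 0.114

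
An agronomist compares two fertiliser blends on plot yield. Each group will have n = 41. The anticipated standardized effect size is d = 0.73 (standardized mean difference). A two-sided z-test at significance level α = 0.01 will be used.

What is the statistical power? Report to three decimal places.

Noncentrality parameter: δ = d·√(n/2) = 0.73 × √(41/2) = 3.3052
Critical value for a two-sided test at α = 0.01: z_{α/2} = 2.576.
Power = Φ(δ − 2.576) + Φ(−δ − 2.576) = Φ(0.729) + Φ(-5.881) = 0.7671 + 0.0000 = 0.7671.

Power ≈ 0.767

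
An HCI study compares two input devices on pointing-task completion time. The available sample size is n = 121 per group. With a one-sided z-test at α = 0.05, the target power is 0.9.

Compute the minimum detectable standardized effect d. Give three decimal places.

d ≈ 0.376

Required noncentrality: δ = z_{0.05} + z_{0.10} = 1.645 + 1.282 = 2.926.
δ = d·√(n/2) ⇒ d = δ/√(n/2) = 2.926/√(121/2) = 0.3762.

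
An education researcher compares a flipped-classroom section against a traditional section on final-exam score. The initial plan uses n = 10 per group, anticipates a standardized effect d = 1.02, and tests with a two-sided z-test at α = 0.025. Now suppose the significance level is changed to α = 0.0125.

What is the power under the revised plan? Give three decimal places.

δ = d·√(n/2) = 1.02 × √(10/2) = 2.2808 (unchanged). New critical value: z_{0.0063} = 2.498.
Revised power = Φ(δ − 2.498) + Φ(−δ − 2.498) = Φ(-0.217) + Φ(-4.778) = 0.4141 + 0.0000 = 0.4141.

Power ≈ 0.414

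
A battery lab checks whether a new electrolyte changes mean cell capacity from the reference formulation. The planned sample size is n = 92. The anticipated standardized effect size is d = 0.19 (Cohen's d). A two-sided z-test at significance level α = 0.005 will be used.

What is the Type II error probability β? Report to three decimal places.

Noncentrality parameter: δ = d·√n = 0.19 × √92 = 1.8224
Two-sided α = 0.005 → critical value z_{0.0025} = 2.807.
Power = Φ(δ − 2.807) + Φ(−δ − 2.807) = Φ(-0.985) + Φ(-4.629) = 0.1624 + 0.0000 = 0.1624.
Type II error: β = 1 − power = 1 − 0.1624 = 0.8376.

β ≈ 0.838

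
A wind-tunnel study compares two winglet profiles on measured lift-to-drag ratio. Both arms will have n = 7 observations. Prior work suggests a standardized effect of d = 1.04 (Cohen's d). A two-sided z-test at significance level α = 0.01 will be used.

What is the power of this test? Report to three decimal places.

Power ≈ 0.264

Noncentrality parameter: δ = d·√(n/2) = 1.04 × √(7/2) = 1.9457
Two-sided α = 0.01 → critical value z_{0.005} = 2.576.
Power = Φ(δ − 2.576) + Φ(−δ − 2.576) = Φ(-0.630) + Φ(-4.521) = 0.2643 + 0.0000 = 0.2643.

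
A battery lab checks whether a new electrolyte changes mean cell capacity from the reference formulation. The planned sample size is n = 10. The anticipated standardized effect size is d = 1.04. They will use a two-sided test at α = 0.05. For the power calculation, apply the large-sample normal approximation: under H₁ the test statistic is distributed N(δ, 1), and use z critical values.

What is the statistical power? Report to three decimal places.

Power ≈ 0.908

Noncentrality parameter: δ = d·√n = 1.04 × √10 = 3.2888
Two-sided α = 0.05 → critical value z_{0.025} = 1.960.
Power = Φ(δ − 1.960) + Φ(−δ − 1.960) = Φ(1.329) + Φ(-5.249) = 0.9080 + 0.0000 = 0.9080.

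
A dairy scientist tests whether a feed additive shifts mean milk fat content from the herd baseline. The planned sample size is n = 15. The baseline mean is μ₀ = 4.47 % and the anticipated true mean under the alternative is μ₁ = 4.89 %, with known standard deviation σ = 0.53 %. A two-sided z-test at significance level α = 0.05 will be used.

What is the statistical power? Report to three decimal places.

Standardized effect: d = |μ₁ − μ₀| / σ = |4.89 − 4.47| / 0.53 = 0.7925
Noncentrality parameter: λ = d·√n = 0.7925 × √15 = 3.0692
Critical value for a two-sided test at α = 0.05: z_{α/2} = 1.960.
Power = Φ(λ − 1.960) + Φ(−λ − 1.960) = Φ(1.109) + Φ(-5.029) = 0.8663 + 0.0000 = 0.8663.

Power ≈ 0.866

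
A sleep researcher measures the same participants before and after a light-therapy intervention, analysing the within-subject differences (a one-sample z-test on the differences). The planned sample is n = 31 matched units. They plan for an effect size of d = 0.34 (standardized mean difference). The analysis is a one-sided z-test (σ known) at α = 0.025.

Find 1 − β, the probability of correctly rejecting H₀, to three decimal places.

Power ≈ 0.473

Noncentrality parameter: λ = d·√n = 0.34 × √31 = 1.8930
One-sided α = 0.025 → critical value z_{0.025} = 1.960.
Power = Φ(λ − 1.960) = Φ(-0.067) = 0.4733.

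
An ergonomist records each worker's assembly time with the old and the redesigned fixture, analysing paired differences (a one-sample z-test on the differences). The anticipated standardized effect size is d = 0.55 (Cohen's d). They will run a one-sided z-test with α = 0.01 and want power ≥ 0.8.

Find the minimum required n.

For power 0.8 need Φ(δ − z_{0.01}) = 0.8, so δ = z_{0.01} + z_{0.20} = 2.326 + 0.842 = 3.168.
δ = d·√n ⇒ n = (δ/d)² = (3.168 / 0.55)² = 33.18.
Round up to the next whole unit.

n = 34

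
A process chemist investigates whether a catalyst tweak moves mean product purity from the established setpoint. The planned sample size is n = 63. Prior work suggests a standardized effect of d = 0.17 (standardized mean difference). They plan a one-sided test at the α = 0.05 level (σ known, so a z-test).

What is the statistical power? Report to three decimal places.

Power ≈ 0.384

Noncentrality parameter: δ = d·√n = 0.17 × √63 = 1.3493
Critical value for a one-sided test at α = 0.05: z_α = 1.645.
Power = Φ(δ − 1.645) = Φ(-0.296) = 0.3838.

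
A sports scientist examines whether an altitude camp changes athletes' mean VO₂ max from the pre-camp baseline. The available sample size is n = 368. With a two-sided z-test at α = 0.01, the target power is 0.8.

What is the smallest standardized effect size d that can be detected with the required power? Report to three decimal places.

d ≈ 0.178

Required noncentrality: δ = z_{0.005} + z_{0.20} = 2.576 + 0.842 = 3.417.
(Lower-tail contribution to power is negligible for δ > 0.)
δ = d·√n ⇒ d = δ/√n = 3.417/√368 = 0.1781.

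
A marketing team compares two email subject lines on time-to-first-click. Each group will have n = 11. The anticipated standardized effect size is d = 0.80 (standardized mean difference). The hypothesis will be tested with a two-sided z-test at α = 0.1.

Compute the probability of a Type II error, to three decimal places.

β ≈ 0.408

Noncentrality parameter: δ = d·√(n/2) = 0.80 × √(11/2) = 1.8762
Critical value for a two-sided test at α = 0.1: z_{α/2} = 1.645.
Power = Φ(δ − 1.645) + Φ(−δ − 1.645) = Φ(0.231) + Φ(-3.521) = 0.5915 + 0.0002 = 0.5917.
Type II error: β = 1 − power = 1 − 0.5917 = 0.4083.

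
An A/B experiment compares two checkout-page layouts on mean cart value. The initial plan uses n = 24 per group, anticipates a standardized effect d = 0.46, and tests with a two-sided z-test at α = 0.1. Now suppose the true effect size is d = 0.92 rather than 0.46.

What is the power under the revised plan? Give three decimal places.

With d = 0.92: δ = d·√(n/2) = 0.92 × √(24/2) = 3.1870. Critical value z_{0.05} = 1.645.
Revised power = Φ(δ − 1.645) + Φ(−δ − 1.645) = Φ(1.542) + Φ(-4.832) = 0.9385 + 0.0000 = 0.9385.

Power ≈ 0.938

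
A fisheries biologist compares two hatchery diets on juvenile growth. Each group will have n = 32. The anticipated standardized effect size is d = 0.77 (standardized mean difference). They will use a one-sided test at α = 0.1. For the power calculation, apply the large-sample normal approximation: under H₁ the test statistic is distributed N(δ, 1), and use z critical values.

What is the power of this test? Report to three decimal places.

Power ≈ 0.964

Noncentrality parameter: δ = d·√(n/2) = 0.77 × √(32/2) = 3.0800
One-sided α = 0.1 → critical value z_{0.1} = 1.282.
Power = Φ(δ − 1.282) = Φ(1.798) = 0.9639.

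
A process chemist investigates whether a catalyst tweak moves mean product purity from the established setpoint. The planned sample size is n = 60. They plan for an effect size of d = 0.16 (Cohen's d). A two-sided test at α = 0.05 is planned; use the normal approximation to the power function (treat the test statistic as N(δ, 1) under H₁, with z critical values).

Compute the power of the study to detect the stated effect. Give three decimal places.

Power ≈ 0.236

Noncentrality parameter: δ = d·√n = 0.16 × √60 = 1.2394
Critical value for a two-sided test at α = 0.05: z_{α/2} = 1.960.
Power = Φ(δ − 1.960) + Φ(−δ − 1.960) = Φ(-0.721) + Φ(-3.199) = 0.2356 + 0.0007 = 0.2363.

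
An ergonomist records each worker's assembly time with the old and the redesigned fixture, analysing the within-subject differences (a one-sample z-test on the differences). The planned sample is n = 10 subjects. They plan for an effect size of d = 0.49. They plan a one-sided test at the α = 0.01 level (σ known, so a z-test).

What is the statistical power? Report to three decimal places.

Power ≈ 0.219

Noncentrality parameter: δ = d·√n = 0.49 × √10 = 1.5495
Critical value for a one-sided test at α = 0.01: z_α = 2.326.
Power = Φ(δ − 2.326) = Φ(-0.777) = 0.2186.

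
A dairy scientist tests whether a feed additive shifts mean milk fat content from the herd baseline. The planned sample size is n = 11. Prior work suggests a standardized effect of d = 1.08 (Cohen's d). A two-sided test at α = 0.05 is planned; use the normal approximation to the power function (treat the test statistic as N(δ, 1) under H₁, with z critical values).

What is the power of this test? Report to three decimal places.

Noncentrality parameter: δ = d·√n = 1.08 × √11 = 3.5820
Two-sided α = 0.05 → critical value z_{0.025} = 1.960.
Power = Φ(δ − 1.960) + Φ(−δ − 1.960) = Φ(1.622) + Φ(-5.542) = 0.9476 + 0.0000 = 0.9476.

Power ≈ 0.948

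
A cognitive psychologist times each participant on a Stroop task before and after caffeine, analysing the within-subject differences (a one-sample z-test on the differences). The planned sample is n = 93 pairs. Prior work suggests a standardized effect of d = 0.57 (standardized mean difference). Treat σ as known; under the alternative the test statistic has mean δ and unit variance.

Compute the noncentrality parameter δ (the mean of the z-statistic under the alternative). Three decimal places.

δ = d·√n = 0.57 × √93 = 5.4969

δ ≈ 5.497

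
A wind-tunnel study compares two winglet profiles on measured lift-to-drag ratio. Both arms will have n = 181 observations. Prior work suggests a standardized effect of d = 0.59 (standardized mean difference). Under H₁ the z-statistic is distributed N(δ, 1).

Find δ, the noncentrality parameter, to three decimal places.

δ ≈ 5.613

The noncentrality parameter scales effect size by the design's sample-size factor: δ = d·√(n/2) = 0.59 × √(181/2) = 5.6128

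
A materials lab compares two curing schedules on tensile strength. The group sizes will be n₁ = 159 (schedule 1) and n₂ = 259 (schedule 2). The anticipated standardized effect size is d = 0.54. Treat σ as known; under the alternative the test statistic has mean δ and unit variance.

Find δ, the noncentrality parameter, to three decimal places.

δ ≈ 5.360

The noncentrality parameter scales effect size by the design's sample-size factor: δ = d / √(1/n₁ + 1/n₂) = 0.54 / √(1/159 + 1/259) = 5.3599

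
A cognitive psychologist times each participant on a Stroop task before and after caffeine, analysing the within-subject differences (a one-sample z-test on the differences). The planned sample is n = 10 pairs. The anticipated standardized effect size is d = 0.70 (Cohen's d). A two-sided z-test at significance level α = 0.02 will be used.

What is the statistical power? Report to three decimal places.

Noncentrality parameter: δ = d·√n = 0.70 × √10 = 2.2136
Two-sided α = 0.02 → critical value z_{0.01} = 2.326.
Power = Φ(δ − 2.326) + Φ(−δ − 2.326) = Φ(-0.113) + Φ(-4.540) = 0.4551 + 0.0000 = 0.4551.

Power ≈ 0.455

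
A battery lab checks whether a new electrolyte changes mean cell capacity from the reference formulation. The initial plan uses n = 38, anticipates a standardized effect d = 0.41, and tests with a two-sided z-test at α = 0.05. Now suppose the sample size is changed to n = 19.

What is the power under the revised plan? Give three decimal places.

Power ≈ 0.431

With n = 19: δ = d·√n = 0.41 × √19 = 1.7871. Critical value z_{0.025} = 1.960.
Revised power = Φ(δ − 1.960) + Φ(−δ − 1.960) = Φ(-0.173) + Φ(-3.747) = 0.4314 + 0.0001 = 0.4315.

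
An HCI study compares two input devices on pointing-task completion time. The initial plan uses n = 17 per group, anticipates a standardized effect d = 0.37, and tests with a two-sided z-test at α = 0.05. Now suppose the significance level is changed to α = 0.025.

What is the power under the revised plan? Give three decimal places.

Power ≈ 0.123

δ = d·√(n/2) = 0.37 × √(17/2) = 1.0787 (unchanged). New critical value: z_{0.0125} = 2.241.
Revised power = Φ(δ − 2.241) + Φ(−δ − 2.241) = Φ(-1.163) + Φ(-3.320) = 0.1225 + 0.0004 = 0.1229.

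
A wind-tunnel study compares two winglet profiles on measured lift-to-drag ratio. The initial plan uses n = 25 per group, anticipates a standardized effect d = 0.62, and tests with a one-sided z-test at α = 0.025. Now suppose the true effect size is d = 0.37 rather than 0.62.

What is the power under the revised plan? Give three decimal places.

With d = 0.37: δ = d·√(n/2) = 0.37 × √(25/2) = 1.3081. Critical value z_{0.025} = 1.960.
Revised power = Φ(δ − 1.960) = Φ(-0.652) = 0.2573.

Power ≈ 0.257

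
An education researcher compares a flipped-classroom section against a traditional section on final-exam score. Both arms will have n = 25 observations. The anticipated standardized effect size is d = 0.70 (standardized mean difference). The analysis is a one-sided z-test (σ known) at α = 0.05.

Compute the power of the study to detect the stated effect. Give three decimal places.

Noncentrality parameter: δ = d·√(n/2) = 0.70 × √(25/2) = 2.4749
Critical value for a one-sided test at α = 0.05: z_α = 1.645.
Power = P(Z > 1.645 − δ) = Φ(0.830) = 0.7967.

Power ≈ 0.797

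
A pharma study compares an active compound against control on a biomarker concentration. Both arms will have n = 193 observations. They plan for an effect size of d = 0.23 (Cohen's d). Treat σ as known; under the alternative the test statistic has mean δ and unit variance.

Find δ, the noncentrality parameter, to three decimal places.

The noncentrality parameter scales effect size by the design's sample-size factor: δ = d·√(n/2) = 0.23 × √(193/2) = 2.2594

δ ≈ 2.259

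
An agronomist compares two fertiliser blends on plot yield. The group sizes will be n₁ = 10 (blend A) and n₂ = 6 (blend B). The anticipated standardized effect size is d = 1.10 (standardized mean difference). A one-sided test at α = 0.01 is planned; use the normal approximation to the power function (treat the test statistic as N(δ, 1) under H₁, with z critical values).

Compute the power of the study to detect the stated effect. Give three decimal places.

Power ≈ 0.422

Noncentrality parameter: λ = d / √(1/n₁ + 1/n₂) = 1.10 / √(1/10 + 1/6) = 2.1301
One-sided α = 0.01 → critical value z_{0.01} = 2.326.
Power = P(Z > 2.326 − λ) = Φ(-0.196) = 0.4222.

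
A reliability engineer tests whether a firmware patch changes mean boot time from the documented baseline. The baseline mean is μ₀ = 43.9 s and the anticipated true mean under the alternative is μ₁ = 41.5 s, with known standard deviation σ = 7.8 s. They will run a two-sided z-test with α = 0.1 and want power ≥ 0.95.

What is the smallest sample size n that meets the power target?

n = 115

Standardized effect: d = |μ₁ − μ₀| / σ = |41.5 − 43.9| / 7.8 = 0.3077
For power 0.95 need Φ(δ − z_{0.05}) = 0.95, so δ = z_{0.05} + z_{0.05} = 1.645 + 1.645 = 3.290.
(The Φ(−δ − z_{α/2}) term is vanishingly small for δ > 0 and is dropped in the standard sample-size formula.)
δ = d·√n ⇒ n = (δ/d)² = (3.290 / 0.3077)² = 114.31.
Round up to the next whole unit.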